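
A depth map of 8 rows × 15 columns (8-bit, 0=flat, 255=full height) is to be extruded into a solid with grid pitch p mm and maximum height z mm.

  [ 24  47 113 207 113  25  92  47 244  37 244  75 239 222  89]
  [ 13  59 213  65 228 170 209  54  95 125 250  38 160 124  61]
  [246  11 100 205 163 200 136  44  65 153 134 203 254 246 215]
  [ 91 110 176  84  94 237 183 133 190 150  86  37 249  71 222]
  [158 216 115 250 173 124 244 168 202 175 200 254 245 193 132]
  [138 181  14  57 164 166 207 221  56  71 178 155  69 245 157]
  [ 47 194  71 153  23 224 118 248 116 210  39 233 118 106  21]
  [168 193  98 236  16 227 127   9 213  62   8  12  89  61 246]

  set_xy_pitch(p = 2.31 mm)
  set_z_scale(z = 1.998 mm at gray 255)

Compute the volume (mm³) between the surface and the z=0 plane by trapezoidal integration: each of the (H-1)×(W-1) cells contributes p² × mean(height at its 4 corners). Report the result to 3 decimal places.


height_mm = gray/255 × 1.998; cell vol = 2.31² × mean(4 corners)
unit = 2.31² × 1.998 / (4×255) = 0.0104525 mm³ per gray-sum
row 0: Σ corner-gray over 14 cells = 7177  → 75.0174
row 1: Σ corner-gray over 14 cells = 7943  → 83.0240
row 2: Σ corner-gray over 14 cells = 8202  → 85.7312
row 3: Σ corner-gray over 14 cells = 9321  → 97.4275
row 4: Σ corner-gray over 14 cells = 9271  → 96.9049
row 5: Σ corner-gray over 14 cells = 7637  → 79.8256
row 6: Σ corner-gray over 14 cells = 6890  → 72.0176
Σ rows: total corner-gray = 56441  → 589.9483 mm³

589.948


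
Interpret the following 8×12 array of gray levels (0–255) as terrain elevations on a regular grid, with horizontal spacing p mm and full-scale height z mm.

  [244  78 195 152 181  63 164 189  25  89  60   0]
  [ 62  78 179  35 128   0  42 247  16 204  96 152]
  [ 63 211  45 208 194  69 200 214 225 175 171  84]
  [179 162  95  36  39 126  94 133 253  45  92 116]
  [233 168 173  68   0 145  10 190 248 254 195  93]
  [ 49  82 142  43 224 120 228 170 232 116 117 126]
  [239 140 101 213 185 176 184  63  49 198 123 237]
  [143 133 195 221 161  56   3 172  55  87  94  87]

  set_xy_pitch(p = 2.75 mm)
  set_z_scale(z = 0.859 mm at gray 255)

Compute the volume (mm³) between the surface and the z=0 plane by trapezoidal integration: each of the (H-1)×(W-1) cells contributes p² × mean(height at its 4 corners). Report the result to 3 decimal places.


height_mm = gray/255 × 0.859; cell vol = 2.75² × mean(4 corners)
unit = 2.75² × 0.859 / (4×255) = 0.00636881 mm³ per gray-sum
row 0: Σ corner-gray over 11 cells = 4900  → 31.2072
row 1: Σ corner-gray over 11 cells = 5835  → 37.1620
row 2: Σ corner-gray over 11 cells = 6016  → 38.3148
row 3: Σ corner-gray over 11 cells = 5673  → 36.1303
row 4: Σ corner-gray over 11 cells = 6351  → 40.4483
row 5: Σ corner-gray over 11 cells = 6463  → 41.1616
row 6: Σ corner-gray over 11 cells = 5924  → 37.7288
Σ rows: total corner-gray = 41162  → 262.1530 mm³

262.153


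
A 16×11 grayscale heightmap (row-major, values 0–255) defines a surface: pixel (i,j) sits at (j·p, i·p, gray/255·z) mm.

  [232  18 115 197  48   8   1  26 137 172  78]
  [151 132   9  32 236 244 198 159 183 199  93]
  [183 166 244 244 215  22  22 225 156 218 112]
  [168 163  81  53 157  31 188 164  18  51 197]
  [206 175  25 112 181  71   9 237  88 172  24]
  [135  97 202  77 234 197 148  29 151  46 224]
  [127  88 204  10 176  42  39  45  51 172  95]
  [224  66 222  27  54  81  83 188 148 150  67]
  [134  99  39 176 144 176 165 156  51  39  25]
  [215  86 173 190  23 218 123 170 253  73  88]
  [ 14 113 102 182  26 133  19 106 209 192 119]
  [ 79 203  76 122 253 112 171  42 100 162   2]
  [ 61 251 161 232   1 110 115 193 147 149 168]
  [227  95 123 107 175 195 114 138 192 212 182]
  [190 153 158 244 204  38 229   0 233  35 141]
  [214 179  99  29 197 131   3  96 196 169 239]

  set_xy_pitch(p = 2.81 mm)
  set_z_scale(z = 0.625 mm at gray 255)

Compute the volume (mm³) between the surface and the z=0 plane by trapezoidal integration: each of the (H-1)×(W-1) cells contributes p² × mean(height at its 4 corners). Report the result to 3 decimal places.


377.673

height_mm = gray/255 × 0.625; cell vol = 2.81² × mean(4 corners)
unit = 2.81² × 0.625 / (4×255) = 0.0048383 mm³ per gray-sum
row 0: Σ corner-gray over 10 cells = 4782  → 23.1367
row 1: Σ corner-gray over 10 cells = 6347  → 30.7087
row 2: Σ corner-gray over 10 cells = 5496  → 26.5913
row 3: Σ corner-gray over 10 cells = 4547  → 21.9997
row 4: Σ corner-gray over 10 cells = 5091  → 24.6318
row 5: Σ corner-gray over 10 cells = 4597  → 22.2416
row 6: Σ corner-gray over 10 cells = 4205  → 20.3450
row 7: Σ corner-gray over 10 cells = 4578  → 22.1497
row 8: Σ corner-gray over 10 cells = 5170  → 25.0140
row 9: Σ corner-gray over 10 cells = 5218  → 25.2462
row 10: Σ corner-gray over 10 cells = 4860  → 23.5141
row 11: Σ corner-gray over 10 cells = 5510  → 26.6590
row 12: Σ corner-gray over 10 cells = 6058  → 29.3104
row 13: Σ corner-gray over 10 cells = 6030  → 29.1749
row 14: Σ corner-gray over 10 cells = 5570  → 26.9493
Σ rows: total corner-gray = 78059  → 377.6726 mm³


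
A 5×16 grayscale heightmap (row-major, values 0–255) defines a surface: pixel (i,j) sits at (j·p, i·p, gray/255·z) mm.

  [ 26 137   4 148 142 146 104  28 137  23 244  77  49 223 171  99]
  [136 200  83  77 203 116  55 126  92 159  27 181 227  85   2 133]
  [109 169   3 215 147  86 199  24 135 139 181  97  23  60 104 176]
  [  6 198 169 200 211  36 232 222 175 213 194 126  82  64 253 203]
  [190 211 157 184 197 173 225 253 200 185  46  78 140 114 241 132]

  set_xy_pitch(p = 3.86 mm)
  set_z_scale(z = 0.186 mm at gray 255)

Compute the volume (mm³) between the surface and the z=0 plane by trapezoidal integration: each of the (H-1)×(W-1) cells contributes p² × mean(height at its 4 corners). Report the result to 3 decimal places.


height_mm = gray/255 × 0.186; cell vol = 3.86² × mean(4 corners)
unit = 3.86² × 0.186 / (4×255) = 0.00271699 mm³ per gray-sum
row 0: Σ corner-gray over 15 cells = 6926  → 18.8178
row 1: Σ corner-gray over 15 cells = 6984  → 18.9754
row 2: Σ corner-gray over 15 cells = 8408  → 22.8444
row 3: Σ corner-gray over 15 cells = 10089  → 27.4117
Σ rows: total corner-gray = 32407  → 88.0494 mm³

88.049


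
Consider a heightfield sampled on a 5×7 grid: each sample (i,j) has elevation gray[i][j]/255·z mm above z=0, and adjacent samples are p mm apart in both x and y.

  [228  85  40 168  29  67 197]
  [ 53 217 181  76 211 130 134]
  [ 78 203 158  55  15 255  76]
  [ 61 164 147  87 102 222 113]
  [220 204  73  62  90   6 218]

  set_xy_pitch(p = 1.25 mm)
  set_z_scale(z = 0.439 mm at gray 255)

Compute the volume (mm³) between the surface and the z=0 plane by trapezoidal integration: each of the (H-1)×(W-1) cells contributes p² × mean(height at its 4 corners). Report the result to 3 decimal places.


height_mm = gray/255 × 0.439; cell vol = 1.25² × mean(4 corners)
unit = 1.25² × 0.439 / (4×255) = 0.000672488 mm³ per gray-sum
row 0: Σ corner-gray over 6 cells = 3020  → 2.0309
row 1: Σ corner-gray over 6 cells = 3343  → 2.2481
row 2: Σ corner-gray over 6 cells = 3144  → 2.1143
row 3: Σ corner-gray over 6 cells = 2926  → 1.9677
Σ rows: total corner-gray = 12433  → 8.3610 mm³

8.361


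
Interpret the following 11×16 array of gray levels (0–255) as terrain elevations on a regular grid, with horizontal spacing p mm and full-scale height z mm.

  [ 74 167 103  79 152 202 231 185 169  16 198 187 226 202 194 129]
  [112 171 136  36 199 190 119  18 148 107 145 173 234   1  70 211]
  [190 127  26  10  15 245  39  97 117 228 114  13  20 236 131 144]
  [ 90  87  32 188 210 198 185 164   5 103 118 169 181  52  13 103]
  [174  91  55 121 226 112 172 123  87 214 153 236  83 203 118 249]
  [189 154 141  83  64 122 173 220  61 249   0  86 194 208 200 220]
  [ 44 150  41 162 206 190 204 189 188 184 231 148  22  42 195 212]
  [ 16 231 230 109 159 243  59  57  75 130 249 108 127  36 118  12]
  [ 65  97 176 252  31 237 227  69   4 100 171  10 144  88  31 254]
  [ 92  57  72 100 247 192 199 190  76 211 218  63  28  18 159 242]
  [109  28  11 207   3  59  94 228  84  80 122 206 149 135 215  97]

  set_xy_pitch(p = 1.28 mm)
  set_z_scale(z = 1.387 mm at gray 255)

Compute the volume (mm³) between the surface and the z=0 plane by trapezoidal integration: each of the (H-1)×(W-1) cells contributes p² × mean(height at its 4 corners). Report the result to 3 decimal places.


175.975

height_mm = gray/255 × 1.387; cell vol = 1.28² × mean(4 corners)
unit = 1.28² × 1.387 / (4×255) = 0.0022279 mm³ per gray-sum
row 0: Σ corner-gray over 15 cells = 8642  → 19.2535
row 1: Σ corner-gray over 15 cells = 6987  → 15.5664
row 2: Σ corner-gray over 15 cells = 6773  → 15.0896
row 3: Σ corner-gray over 15 cells = 8014  → 17.8544
row 4: Σ corner-gray over 15 cells = 8730  → 19.4496
row 5: Σ corner-gray over 15 cells = 8879  → 19.7815
row 6: Σ corner-gray over 15 cells = 8450  → 18.8258
row 7: Σ corner-gray over 15 cells = 7483  → 16.6714
row 8: Σ corner-gray over 15 cells = 7587  → 16.9031
row 9: Σ corner-gray over 15 cells = 7442  → 16.5801
Σ rows: total corner-gray = 78987  → 175.9754 mm³


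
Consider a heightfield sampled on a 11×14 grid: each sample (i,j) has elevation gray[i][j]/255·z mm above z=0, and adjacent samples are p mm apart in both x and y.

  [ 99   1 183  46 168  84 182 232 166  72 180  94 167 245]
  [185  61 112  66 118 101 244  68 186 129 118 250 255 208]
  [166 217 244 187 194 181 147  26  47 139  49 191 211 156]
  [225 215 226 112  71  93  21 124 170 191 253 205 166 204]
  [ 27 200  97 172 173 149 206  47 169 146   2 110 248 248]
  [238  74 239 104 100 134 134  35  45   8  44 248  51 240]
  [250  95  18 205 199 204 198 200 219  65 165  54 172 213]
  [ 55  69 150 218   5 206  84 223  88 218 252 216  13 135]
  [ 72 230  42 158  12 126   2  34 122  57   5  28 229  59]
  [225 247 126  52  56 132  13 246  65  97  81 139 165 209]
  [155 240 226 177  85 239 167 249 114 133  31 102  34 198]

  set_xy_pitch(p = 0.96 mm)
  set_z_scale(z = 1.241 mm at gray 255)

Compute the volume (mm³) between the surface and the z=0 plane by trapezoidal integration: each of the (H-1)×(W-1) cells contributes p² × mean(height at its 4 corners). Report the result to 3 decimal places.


height_mm = gray/255 × 1.241; cell vol = 0.96² × mean(4 corners)
unit = 0.96² × 1.241 / (4×255) = 0.00112128 mm³ per gray-sum
row 0: Σ corner-gray over 13 cells = 7303  → 8.1887
row 1: Σ corner-gray over 13 cells = 7797  → 8.7426
row 2: Σ corner-gray over 13 cells = 8111  → 9.0947
row 3: Σ corner-gray over 13 cells = 7836  → 8.7864
row 4: Σ corner-gray over 13 cells = 6623  → 7.4262
row 5: Σ corner-gray over 13 cells = 6961  → 7.8052
row 6: Σ corner-gray over 13 cells = 7725  → 8.6619
row 7: Σ corner-gray over 13 cells = 5895  → 6.6099
row 8: Σ corner-gray over 13 cells = 5493  → 6.1592
row 9: Σ corner-gray over 13 cells = 7219  → 8.0945
Σ rows: total corner-gray = 70963  → 79.5694 mm³

79.569


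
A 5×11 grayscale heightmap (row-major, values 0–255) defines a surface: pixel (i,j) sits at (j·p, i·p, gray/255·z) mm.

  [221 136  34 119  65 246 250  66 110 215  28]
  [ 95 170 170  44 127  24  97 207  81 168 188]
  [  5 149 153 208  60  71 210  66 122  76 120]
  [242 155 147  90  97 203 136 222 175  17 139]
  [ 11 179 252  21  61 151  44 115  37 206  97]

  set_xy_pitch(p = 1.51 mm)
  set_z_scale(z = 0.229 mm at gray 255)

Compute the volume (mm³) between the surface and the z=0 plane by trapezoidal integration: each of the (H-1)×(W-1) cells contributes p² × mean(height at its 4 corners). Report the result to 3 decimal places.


height_mm = gray/255 × 0.229; cell vol = 1.51² × mean(4 corners)
unit = 1.51² × 0.229 / (4×255) = 0.000511905 mm³ per gray-sum
row 0: Σ corner-gray over 10 cells = 5190  → 2.6568
row 1: Σ corner-gray over 10 cells = 4814  → 2.4643
row 2: Σ corner-gray over 10 cells = 5220  → 2.6721
row 3: Σ corner-gray over 10 cells = 5105  → 2.6133
Σ rows: total corner-gray = 20329  → 10.4065 mm³

10.407


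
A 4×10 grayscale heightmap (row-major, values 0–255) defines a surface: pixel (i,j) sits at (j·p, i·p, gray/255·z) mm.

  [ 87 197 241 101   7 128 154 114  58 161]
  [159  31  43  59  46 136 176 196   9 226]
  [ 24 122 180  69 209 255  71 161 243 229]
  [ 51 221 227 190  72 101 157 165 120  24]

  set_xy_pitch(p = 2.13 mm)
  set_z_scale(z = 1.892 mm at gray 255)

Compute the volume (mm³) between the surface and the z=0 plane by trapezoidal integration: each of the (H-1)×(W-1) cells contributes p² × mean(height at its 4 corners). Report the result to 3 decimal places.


118.903

height_mm = gray/255 × 1.892; cell vol = 2.13² × mean(4 corners)
unit = 2.13² × 1.892 / (4×255) = 0.0084155 mm³ per gray-sum
row 0: Σ corner-gray over 9 cells = 4025  → 33.8724
row 1: Σ corner-gray over 9 cells = 4650  → 39.1321
row 2: Σ corner-gray over 9 cells = 5454  → 45.8982
Σ rows: total corner-gray = 14129  → 118.9027 mm³


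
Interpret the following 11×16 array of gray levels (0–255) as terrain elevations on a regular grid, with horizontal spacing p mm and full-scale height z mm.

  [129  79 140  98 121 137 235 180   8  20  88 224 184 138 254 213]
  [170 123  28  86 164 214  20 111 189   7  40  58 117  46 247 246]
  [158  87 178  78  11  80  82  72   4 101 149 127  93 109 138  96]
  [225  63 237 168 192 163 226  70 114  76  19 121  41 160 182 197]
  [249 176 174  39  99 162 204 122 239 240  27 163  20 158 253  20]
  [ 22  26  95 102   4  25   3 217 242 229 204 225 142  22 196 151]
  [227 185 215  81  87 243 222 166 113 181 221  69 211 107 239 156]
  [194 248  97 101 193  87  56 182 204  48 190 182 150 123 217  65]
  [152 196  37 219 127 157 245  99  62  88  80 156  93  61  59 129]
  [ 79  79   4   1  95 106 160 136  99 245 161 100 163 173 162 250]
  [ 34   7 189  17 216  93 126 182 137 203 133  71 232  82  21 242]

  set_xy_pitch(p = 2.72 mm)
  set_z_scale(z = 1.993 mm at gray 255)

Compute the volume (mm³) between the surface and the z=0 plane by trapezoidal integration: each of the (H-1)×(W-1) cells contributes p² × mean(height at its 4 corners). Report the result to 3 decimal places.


height_mm = gray/255 × 1.993; cell vol = 2.72² × mean(4 corners)
unit = 2.72² × 1.993 / (4×255) = 0.0144559 mm³ per gray-sum
row 0: Σ corner-gray over 15 cells = 7470  → 107.9855
row 1: Σ corner-gray over 15 cells = 6188  → 89.4531
row 2: Σ corner-gray over 15 cells = 6958  → 100.5841
row 3: Σ corner-gray over 15 cells = 8507  → 122.9763
row 4: Σ corner-gray over 15 cells = 8058  → 116.4856
row 5: Σ corner-gray over 15 cells = 8700  → 125.7663
row 6: Σ corner-gray over 15 cells = 9478  → 137.0130
row 7: Σ corner-gray over 15 cells = 8054  → 116.4278
row 8: Σ corner-gray over 15 cells = 7336  → 106.0484
row 9: Σ corner-gray over 15 cells = 7391  → 106.8435
Σ rows: total corner-gray = 78140  → 1129.5835 mm³

1129.584


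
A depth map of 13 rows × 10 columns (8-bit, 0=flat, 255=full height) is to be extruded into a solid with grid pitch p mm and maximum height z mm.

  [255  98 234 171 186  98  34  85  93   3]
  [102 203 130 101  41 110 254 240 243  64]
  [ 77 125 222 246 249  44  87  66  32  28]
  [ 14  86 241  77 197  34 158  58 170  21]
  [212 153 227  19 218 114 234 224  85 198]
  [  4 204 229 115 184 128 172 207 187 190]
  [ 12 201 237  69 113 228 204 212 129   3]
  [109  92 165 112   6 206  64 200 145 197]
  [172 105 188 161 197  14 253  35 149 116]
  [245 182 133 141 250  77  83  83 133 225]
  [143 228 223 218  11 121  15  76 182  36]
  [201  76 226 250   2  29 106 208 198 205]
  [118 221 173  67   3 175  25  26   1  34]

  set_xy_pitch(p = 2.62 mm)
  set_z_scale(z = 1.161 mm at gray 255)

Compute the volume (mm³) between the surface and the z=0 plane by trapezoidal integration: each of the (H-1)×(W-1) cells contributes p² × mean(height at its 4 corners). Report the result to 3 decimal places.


height_mm = gray/255 × 1.161; cell vol = 2.62² × mean(4 corners)
unit = 2.62² × 1.161 / (4×255) = 0.0078133 mm³ per gray-sum
row 0: Σ corner-gray over 9 cells = 5066  → 39.5822
row 1: Σ corner-gray over 9 cells = 5057  → 39.5119
row 2: Σ corner-gray over 9 cells = 4324  → 33.7847
row 3: Σ corner-gray over 9 cells = 5035  → 39.3400
row 4: Σ corner-gray over 9 cells = 6004  → 46.9111
row 5: Σ corner-gray over 9 cells = 5847  → 45.6844
row 6: Σ corner-gray over 9 cells = 5087  → 39.7463
row 7: Σ corner-gray over 9 cells = 4778  → 37.3320
row 8: Σ corner-gray over 9 cells = 5126  → 40.0510
row 9: Σ corner-gray over 9 cells = 4961  → 38.7618
row 10: Σ corner-gray over 9 cells = 4923  → 38.4649
row 11: Σ corner-gray over 9 cells = 4130  → 32.2689
Σ rows: total corner-gray = 60338  → 471.4390 mm³

471.439


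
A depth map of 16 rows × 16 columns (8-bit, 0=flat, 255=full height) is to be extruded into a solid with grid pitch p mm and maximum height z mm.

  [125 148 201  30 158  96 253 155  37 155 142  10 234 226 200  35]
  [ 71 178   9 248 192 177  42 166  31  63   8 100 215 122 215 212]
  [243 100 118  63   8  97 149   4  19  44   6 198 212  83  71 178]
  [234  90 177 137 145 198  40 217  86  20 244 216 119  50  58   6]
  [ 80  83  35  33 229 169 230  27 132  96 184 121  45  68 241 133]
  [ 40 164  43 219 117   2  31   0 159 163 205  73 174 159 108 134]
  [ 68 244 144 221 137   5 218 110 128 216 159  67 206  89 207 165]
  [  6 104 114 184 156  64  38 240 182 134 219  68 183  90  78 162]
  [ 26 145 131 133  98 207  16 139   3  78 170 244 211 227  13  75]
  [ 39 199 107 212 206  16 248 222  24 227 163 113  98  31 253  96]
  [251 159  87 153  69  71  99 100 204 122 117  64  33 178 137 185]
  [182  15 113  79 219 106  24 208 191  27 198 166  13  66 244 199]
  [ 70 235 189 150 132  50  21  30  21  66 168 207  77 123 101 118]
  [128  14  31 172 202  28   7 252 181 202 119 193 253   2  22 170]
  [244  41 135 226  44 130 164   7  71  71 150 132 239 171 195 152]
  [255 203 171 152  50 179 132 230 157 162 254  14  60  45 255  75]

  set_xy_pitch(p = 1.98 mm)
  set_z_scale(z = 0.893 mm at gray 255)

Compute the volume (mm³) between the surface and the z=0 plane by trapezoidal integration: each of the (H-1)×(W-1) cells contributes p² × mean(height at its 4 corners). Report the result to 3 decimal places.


388.265

height_mm = gray/255 × 0.893; cell vol = 1.98² × mean(4 corners)
unit = 1.98² × 0.893 / (4×255) = 0.00343227 mm³ per gray-sum
row 0: Σ corner-gray over 15 cells = 8065  → 27.6813
row 1: Σ corner-gray over 15 cells = 6580  → 22.5843
row 2: Σ corner-gray over 15 cells = 6599  → 22.6496
row 3: Σ corner-gray over 15 cells = 7433  → 25.5121
row 4: Σ corner-gray over 15 cells = 7007  → 24.0499
row 5: Σ corner-gray over 15 cells = 7943  → 27.2625
row 6: Σ corner-gray over 15 cells = 8411  → 28.8688
row 7: Σ corner-gray over 15 cells = 7607  → 26.1093
row 8: Σ corner-gray over 15 cells = 8104  → 27.8151
row 9: Σ corner-gray over 15 cells = 7995  → 27.4410
row 10: Σ corner-gray over 15 cells = 7341  → 25.1963
row 11: Σ corner-gray over 15 cells = 7047  → 24.1872
row 12: Σ corner-gray over 15 cells = 6982  → 23.9641
row 13: Σ corner-gray over 15 cells = 7602  → 26.0921
row 14: Σ corner-gray over 15 cells = 8406  → 28.8517
Σ rows: total corner-gray = 113122  → 388.2654 mm³


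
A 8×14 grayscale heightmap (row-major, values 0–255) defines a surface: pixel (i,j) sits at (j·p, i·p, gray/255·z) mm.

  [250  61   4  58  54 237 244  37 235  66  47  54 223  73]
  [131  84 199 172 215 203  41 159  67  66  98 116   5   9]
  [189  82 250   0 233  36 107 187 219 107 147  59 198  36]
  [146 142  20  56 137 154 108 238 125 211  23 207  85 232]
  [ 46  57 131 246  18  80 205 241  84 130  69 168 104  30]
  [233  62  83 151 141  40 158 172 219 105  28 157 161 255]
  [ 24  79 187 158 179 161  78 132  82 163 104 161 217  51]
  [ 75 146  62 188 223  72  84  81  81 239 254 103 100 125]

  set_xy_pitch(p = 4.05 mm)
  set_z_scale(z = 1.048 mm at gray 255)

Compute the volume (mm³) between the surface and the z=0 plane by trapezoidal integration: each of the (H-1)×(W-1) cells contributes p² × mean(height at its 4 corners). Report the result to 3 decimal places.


779.626

height_mm = gray/255 × 1.048; cell vol = 4.05² × mean(4 corners)
unit = 4.05² × 1.048 / (4×255) = 0.0168528 mm³ per gray-sum
row 0: Σ corner-gray over 13 cells = 5953  → 100.3245
row 1: Σ corner-gray over 13 cells = 6465  → 108.9531
row 2: Σ corner-gray over 13 cells = 6865  → 115.6942
row 3: Σ corner-gray over 13 cells = 6532  → 110.0823
row 4: Σ corner-gray over 13 cells = 6584  → 110.9586
row 5: Σ corner-gray over 13 cells = 6919  → 116.6043
row 6: Σ corner-gray over 13 cells = 6943  → 117.0087
Σ rows: total corner-gray = 46261  → 779.6257 mm³


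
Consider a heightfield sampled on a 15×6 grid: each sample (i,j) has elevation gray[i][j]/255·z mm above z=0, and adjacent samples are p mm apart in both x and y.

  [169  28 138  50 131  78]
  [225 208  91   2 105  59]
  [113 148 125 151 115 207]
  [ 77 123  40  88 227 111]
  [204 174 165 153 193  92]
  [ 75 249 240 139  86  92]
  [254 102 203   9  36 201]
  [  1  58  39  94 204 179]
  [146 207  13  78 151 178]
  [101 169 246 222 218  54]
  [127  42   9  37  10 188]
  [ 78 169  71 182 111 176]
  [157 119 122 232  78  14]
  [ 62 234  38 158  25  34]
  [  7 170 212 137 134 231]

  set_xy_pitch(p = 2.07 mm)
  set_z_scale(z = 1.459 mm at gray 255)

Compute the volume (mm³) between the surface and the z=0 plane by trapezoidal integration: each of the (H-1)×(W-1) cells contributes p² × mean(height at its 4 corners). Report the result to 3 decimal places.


height_mm = gray/255 × 1.459; cell vol = 2.07² × mean(4 corners)
unit = 2.07² × 1.459 / (4×255) = 0.00612909 mm³ per gray-sum
row 0: Σ corner-gray over 5 cells = 2037  → 12.4850
row 1: Σ corner-gray over 5 cells = 2494  → 15.2859
row 2: Σ corner-gray over 5 cells = 2542  → 15.5801
row 3: Σ corner-gray over 5 cells = 2810  → 17.2227
row 4: Σ corner-gray over 5 cells = 3261  → 19.9870
row 5: Σ corner-gray over 5 cells = 2750  → 16.8550
row 6: Σ corner-gray over 5 cells = 2125  → 13.0243
row 7: Σ corner-gray over 5 cells = 2192  → 13.4350
row 8: Σ corner-gray over 5 cells = 3087  → 18.9205
row 9: Σ corner-gray over 5 cells = 2376  → 14.5627
row 10: Σ corner-gray over 5 cells = 1831  → 11.2224
row 11: Σ corner-gray over 5 cells = 2593  → 15.8927
row 12: Σ corner-gray over 5 cells = 2279  → 13.9682
row 13: Σ corner-gray over 5 cells = 2550  → 15.6292
Σ rows: total corner-gray = 34927  → 214.0706 mm³

214.071


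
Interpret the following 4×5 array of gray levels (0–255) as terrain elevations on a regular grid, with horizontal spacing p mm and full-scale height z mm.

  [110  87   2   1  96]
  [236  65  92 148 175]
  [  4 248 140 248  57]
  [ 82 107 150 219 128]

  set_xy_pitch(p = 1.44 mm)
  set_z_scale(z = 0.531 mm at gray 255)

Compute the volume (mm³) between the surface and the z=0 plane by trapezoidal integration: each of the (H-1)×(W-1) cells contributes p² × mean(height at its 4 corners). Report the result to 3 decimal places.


height_mm = gray/255 × 0.531; cell vol = 1.44² × mean(4 corners)
unit = 1.44² × 0.531 / (4×255) = 0.00107949 mm³ per gray-sum
row 0: Σ corner-gray over 4 cells = 1407  → 1.5188
row 1: Σ corner-gray over 4 cells = 2354  → 2.5411
row 2: Σ corner-gray over 4 cells = 2495  → 2.6933
Σ rows: total corner-gray = 6256  → 6.7533 mm³

6.753


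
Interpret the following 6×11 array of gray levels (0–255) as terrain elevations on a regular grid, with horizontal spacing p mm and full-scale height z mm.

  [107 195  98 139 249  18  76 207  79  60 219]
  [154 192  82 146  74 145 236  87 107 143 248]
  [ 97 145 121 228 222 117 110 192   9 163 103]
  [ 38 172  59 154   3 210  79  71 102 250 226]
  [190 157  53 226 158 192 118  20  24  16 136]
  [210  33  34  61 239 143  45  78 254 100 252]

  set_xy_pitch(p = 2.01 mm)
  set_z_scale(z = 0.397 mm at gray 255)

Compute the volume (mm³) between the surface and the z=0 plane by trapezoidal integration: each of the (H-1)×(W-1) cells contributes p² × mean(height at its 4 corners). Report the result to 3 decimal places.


height_mm = gray/255 × 0.397; cell vol = 2.01² × mean(4 corners)
unit = 2.01² × 0.397 / (4×255) = 0.00157247 mm³ per gray-sum
row 0: Σ corner-gray over 10 cells = 5394  → 8.4819
row 1: Σ corner-gray over 10 cells = 5640  → 8.8687
row 2: Σ corner-gray over 10 cells = 5278  → 8.2995
row 3: Σ corner-gray over 10 cells = 4718  → 7.4189
row 4: Σ corner-gray over 10 cells = 4690  → 7.3749
Σ rows: total corner-gray = 25720  → 40.4439 mm³

40.444


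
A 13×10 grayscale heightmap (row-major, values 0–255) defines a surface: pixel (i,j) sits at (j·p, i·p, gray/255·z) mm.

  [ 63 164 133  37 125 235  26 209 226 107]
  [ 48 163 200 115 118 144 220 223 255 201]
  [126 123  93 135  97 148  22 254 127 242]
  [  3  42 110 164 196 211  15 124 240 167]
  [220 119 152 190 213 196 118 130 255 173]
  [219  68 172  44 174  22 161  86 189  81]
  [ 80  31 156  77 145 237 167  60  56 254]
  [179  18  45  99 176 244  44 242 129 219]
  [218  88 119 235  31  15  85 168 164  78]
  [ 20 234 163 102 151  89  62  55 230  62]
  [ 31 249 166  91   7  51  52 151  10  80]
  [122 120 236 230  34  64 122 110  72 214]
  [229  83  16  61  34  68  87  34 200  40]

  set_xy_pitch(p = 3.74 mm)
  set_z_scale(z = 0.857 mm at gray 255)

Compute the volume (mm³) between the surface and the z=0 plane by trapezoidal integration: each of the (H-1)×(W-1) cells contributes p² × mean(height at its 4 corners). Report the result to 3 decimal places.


height_mm = gray/255 × 0.857; cell vol = 3.74² × mean(4 corners)
unit = 3.74² × 0.857 / (4×255) = 0.0117523 mm³ per gray-sum
row 0: Σ corner-gray over 9 cells = 5605  → 65.8718
row 1: Σ corner-gray over 9 cells = 5491  → 64.5320
row 2: Σ corner-gray over 9 cells = 4740  → 55.7060
row 3: Σ corner-gray over 9 cells = 5513  → 64.7906
row 4: Σ corner-gray over 9 cells = 5271  → 61.9465
row 5: Σ corner-gray over 9 cells = 4324  → 50.8171
row 6: Σ corner-gray over 9 cells = 4584  → 53.8727
row 7: Σ corner-gray over 9 cells = 4498  → 52.8620
row 8: Σ corner-gray over 9 cells = 4360  → 51.2401
row 9: Σ corner-gray over 9 cells = 3919  → 46.0574
row 10: Σ corner-gray over 9 cells = 3977  → 46.7390
row 11: Σ corner-gray over 9 cells = 3747  → 44.0360
Σ rows: total corner-gray = 56029  → 658.4711 mm³

658.471


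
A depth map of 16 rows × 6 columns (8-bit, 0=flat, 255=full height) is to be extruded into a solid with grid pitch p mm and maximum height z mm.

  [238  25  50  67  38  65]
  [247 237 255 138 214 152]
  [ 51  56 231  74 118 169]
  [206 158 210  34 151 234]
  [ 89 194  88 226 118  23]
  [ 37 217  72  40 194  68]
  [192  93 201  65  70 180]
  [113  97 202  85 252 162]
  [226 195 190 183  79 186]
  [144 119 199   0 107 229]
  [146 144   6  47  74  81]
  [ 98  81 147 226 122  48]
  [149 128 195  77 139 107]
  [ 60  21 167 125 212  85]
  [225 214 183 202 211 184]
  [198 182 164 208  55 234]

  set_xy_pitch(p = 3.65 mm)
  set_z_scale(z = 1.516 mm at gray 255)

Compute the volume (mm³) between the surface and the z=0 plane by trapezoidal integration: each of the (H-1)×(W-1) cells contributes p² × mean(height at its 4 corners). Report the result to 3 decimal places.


824.252

height_mm = gray/255 × 1.516; cell vol = 3.65² × mean(4 corners)
unit = 3.65² × 1.516 / (4×255) = 0.0198009 mm³ per gray-sum
row 0: Σ corner-gray over 5 cells = 2750  → 54.4525
row 1: Σ corner-gray over 5 cells = 3265  → 64.6499
row 2: Σ corner-gray over 5 cells = 2724  → 53.9376
row 3: Σ corner-gray over 5 cells = 2910  → 57.6206
row 4: Σ corner-gray over 5 cells = 2515  → 49.7992
row 5: Σ corner-gray over 5 cells = 2381  → 47.1459
row 6: Σ corner-gray over 5 cells = 2777  → 54.9871
row 7: Σ corner-gray over 5 cells = 3253  → 64.4123
row 8: Σ corner-gray over 5 cells = 2929  → 57.9968
row 9: Σ corner-gray over 5 cells = 1992  → 39.4434
row 10: Σ corner-gray over 5 cells = 2067  → 40.9284
row 11: Σ corner-gray over 5 cells = 2632  → 52.1159
row 12: Σ corner-gray over 5 cells = 2529  → 50.0765
row 13: Σ corner-gray over 5 cells = 3224  → 63.8381
row 14: Σ corner-gray over 5 cells = 3679  → 72.8475
Σ rows: total corner-gray = 41627  → 824.2517 mm³


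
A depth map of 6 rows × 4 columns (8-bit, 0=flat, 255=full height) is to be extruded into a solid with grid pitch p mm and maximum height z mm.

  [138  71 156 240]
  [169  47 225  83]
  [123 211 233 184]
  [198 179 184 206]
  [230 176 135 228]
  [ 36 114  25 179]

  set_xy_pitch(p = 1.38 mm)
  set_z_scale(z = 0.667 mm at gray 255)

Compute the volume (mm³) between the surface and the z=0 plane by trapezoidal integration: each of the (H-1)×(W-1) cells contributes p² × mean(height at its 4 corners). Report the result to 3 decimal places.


12.113

height_mm = gray/255 × 0.667; cell vol = 1.38² × mean(4 corners)
unit = 1.38² × 0.667 / (4×255) = 0.00124533 mm³ per gray-sum
row 0: Σ corner-gray over 3 cells = 1628  → 2.0274
row 1: Σ corner-gray over 3 cells = 1991  → 2.4794
row 2: Σ corner-gray over 3 cells = 2325  → 2.8954
row 3: Σ corner-gray over 3 cells = 2210  → 2.7522
row 4: Σ corner-gray over 3 cells = 1573  → 1.9589
Σ rows: total corner-gray = 9727  → 12.1133 mm³


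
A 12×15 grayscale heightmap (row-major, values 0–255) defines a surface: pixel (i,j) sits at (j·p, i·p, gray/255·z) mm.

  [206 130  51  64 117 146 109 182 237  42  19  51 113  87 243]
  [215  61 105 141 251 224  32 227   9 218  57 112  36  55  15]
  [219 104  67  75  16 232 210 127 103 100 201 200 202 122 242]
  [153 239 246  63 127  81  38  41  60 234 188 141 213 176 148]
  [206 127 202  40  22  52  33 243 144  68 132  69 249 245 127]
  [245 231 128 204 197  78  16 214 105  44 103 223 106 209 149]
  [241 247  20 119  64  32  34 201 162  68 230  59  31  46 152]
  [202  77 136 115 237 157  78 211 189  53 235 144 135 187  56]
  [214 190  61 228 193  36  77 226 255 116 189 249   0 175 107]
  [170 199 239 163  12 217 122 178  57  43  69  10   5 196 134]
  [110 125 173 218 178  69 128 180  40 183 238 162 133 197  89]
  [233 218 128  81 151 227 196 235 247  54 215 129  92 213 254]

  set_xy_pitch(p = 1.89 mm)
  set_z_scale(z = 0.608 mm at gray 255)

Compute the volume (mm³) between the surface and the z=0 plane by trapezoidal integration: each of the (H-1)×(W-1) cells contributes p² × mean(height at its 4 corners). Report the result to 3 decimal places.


height_mm = gray/255 × 0.608; cell vol = 1.89² × mean(4 corners)
unit = 1.89² × 0.608 / (4×255) = 0.00212925 mm³ per gray-sum
row 0: Σ corner-gray over 14 cells = 6431  → 13.6932
row 1: Σ corner-gray over 14 cells = 7265  → 15.4690
row 2: Σ corner-gray over 14 cells = 7974  → 16.9787
row 3: Σ corner-gray over 14 cells = 7580  → 16.1397
row 4: Σ corner-gray over 14 cells = 7695  → 16.3846
row 5: Σ corner-gray over 14 cells = 7129  → 15.1794
row 6: Σ corner-gray over 14 cells = 7185  → 15.2987
row 7: Σ corner-gray over 14 cells = 8477  → 18.0497
row 8: Σ corner-gray over 14 cells = 7635  → 16.2568
row 9: Σ corner-gray over 14 cells = 7571  → 16.1206
row 10: Σ corner-gray over 14 cells = 9106  → 19.3890
Σ rows: total corner-gray = 84048  → 178.9594 mm³

178.959


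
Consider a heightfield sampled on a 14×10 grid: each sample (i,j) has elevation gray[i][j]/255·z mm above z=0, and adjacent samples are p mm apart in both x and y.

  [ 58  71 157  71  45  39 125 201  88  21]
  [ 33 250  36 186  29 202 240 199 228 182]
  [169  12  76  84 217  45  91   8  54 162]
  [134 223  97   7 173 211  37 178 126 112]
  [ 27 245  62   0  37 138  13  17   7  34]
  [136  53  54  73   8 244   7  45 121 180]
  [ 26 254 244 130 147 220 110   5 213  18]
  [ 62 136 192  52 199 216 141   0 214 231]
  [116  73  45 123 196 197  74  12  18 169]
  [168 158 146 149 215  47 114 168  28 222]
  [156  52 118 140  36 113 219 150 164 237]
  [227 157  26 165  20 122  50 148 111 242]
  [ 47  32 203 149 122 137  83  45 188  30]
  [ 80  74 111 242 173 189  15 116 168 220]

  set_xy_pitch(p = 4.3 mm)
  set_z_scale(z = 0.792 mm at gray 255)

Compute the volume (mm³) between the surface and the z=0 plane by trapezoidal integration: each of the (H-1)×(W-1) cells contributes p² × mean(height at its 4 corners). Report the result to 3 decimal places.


787.694

height_mm = gray/255 × 0.792; cell vol = 4.3² × mean(4 corners)
unit = 4.3² × 0.792 / (4×255) = 0.0143569 mm³ per gray-sum
row 0: Σ corner-gray over 9 cells = 4628  → 66.4439
row 1: Σ corner-gray over 9 cells = 4460  → 64.0320
row 2: Σ corner-gray over 9 cells = 3855  → 55.3460
row 3: Σ corner-gray over 9 cells = 3449  → 49.5171
row 4: Σ corner-gray over 9 cells = 2625  → 37.6870
row 5: Σ corner-gray over 9 cells = 4216  → 60.5289
row 6: Σ corner-gray over 9 cells = 5283  → 75.8477
row 7: Σ corner-gray over 9 cells = 4354  → 62.5101
row 8: Σ corner-gray over 9 cells = 4201  → 60.3135
row 9: Σ corner-gray over 9 cells = 4817  → 69.1574
row 10: Σ corner-gray over 9 cells = 4444  → 63.8022
row 11: Σ corner-gray over 9 cells = 4062  → 58.3179
row 12: Σ corner-gray over 9 cells = 4471  → 64.1899
Σ rows: total corner-gray = 54865  → 787.6936 mm³


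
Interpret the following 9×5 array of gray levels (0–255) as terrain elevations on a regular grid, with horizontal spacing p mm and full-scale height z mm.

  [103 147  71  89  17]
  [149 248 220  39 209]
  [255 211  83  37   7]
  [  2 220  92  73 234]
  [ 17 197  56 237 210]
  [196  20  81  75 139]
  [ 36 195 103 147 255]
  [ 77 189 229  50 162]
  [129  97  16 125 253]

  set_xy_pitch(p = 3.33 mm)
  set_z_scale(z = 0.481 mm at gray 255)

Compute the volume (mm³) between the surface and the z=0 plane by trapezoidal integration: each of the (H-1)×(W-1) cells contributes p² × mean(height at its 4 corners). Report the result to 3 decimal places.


height_mm = gray/255 × 0.481; cell vol = 3.33² × mean(4 corners)
unit = 3.33² × 0.481 / (4×255) = 0.00522918 mm³ per gray-sum
row 0: Σ corner-gray over 4 cells = 2106  → 11.0126
row 1: Σ corner-gray over 4 cells = 2296  → 12.0062
row 2: Σ corner-gray over 4 cells = 1930  → 10.0923
row 3: Σ corner-gray over 4 cells = 2213  → 11.5722
row 4: Σ corner-gray over 4 cells = 1894  → 9.9041
row 5: Σ corner-gray over 4 cells = 1868  → 9.7681
row 6: Σ corner-gray over 4 cells = 2356  → 12.3199
row 7: Σ corner-gray over 4 cells = 2033  → 10.6309
Σ rows: total corner-gray = 16696  → 87.3063 mm³

87.306


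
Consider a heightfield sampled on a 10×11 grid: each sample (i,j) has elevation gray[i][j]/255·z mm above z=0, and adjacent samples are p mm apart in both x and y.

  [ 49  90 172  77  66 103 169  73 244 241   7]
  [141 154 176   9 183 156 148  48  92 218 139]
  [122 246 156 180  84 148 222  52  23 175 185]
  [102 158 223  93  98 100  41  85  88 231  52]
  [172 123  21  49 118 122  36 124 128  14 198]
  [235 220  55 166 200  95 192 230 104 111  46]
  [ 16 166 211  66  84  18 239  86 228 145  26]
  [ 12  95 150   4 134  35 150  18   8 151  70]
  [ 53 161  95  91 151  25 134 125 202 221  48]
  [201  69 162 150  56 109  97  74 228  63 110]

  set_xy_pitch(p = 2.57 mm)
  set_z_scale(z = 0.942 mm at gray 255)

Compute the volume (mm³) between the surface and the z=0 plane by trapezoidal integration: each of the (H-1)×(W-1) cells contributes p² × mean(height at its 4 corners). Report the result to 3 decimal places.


height_mm = gray/255 × 0.942; cell vol = 2.57² × mean(4 corners)
unit = 2.57² × 0.942 / (4×255) = 0.00609982 mm³ per gray-sum
row 0: Σ corner-gray over 10 cells = 5174  → 31.5605
row 1: Σ corner-gray over 10 cells = 5527  → 33.7137
row 2: Σ corner-gray over 10 cells = 5267  → 32.1277
row 3: Σ corner-gray over 10 cells = 4228  → 25.7900
row 4: Σ corner-gray over 10 cells = 4867  → 29.6878
row 5: Σ corner-gray over 10 cells = 5555  → 33.8845
row 6: Σ corner-gray over 10 cells = 4100  → 25.0093
row 7: Σ corner-gray over 10 cells = 4083  → 24.9056
row 8: Σ corner-gray over 10 cells = 4838  → 29.5109
Σ rows: total corner-gray = 43639  → 266.1900 mm³

266.190


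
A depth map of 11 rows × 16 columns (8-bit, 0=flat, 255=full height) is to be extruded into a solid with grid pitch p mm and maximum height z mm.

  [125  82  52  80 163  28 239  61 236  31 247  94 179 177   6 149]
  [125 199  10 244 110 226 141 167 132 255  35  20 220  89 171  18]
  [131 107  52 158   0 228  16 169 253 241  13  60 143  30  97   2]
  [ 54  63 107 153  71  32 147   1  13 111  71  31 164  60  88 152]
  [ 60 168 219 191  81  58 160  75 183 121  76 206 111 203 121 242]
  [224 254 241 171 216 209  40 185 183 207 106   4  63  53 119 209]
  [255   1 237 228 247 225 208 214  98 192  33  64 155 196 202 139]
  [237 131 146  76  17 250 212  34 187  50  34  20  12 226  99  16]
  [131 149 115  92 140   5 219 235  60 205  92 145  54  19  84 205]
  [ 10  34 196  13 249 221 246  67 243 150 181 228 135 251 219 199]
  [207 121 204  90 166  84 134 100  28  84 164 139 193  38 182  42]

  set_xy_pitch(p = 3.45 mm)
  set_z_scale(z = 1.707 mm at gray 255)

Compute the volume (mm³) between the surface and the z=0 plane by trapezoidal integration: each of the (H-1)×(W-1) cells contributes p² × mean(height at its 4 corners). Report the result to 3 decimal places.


height_mm = gray/255 × 1.707; cell vol = 3.45² × mean(4 corners)
unit = 3.45² × 1.707 / (4×255) = 0.0199192 mm³ per gray-sum
row 0: Σ corner-gray over 15 cells = 7805  → 155.4692
row 1: Σ corner-gray over 15 cells = 7448  → 148.3581
row 2: Σ corner-gray over 15 cells = 5697  → 113.4796
row 3: Σ corner-gray over 15 cells = 6678  → 133.0203
row 4: Σ corner-gray over 15 cells = 8783  → 174.9502
row 5: Σ corner-gray over 15 cells = 9529  → 189.8099
row 6: Σ corner-gray over 15 cells = 8235  → 164.0345
row 7: Σ corner-gray over 15 cells = 6805  → 135.5500
row 8: Σ corner-gray over 15 cells = 8639  → 172.0818
row 9: Σ corner-gray over 15 cells = 8778  → 174.8506
Σ rows: total corner-gray = 78397  → 1561.6043 mm³

1561.604


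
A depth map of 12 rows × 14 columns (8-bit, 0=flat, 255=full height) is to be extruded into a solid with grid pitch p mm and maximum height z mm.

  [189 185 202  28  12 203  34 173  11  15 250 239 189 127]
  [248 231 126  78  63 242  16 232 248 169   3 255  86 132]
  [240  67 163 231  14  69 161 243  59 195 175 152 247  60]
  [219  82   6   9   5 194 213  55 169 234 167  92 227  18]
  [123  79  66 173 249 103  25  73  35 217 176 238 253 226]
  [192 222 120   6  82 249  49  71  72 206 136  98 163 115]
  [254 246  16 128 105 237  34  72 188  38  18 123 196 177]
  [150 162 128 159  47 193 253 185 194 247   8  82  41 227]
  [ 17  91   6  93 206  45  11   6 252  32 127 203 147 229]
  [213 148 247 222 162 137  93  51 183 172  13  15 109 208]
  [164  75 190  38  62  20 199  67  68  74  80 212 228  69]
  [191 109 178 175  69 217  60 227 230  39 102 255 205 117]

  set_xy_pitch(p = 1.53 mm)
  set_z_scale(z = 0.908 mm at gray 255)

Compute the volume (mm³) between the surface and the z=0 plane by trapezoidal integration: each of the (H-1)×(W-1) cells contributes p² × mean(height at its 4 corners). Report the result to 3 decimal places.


height_mm = gray/255 × 0.908; cell vol = 1.53² × mean(4 corners)
unit = 1.53² × 0.908 / (4×255) = 0.00208386 mm³ per gray-sum
row 0: Σ corner-gray over 13 cells = 7276  → 15.1622
row 1: Σ corner-gray over 13 cells = 7730  → 16.1082
row 2: Σ corner-gray over 13 cells = 6995  → 14.5766
row 3: Σ corner-gray over 13 cells = 6866  → 14.3078
row 4: Σ corner-gray over 13 cells = 6978  → 14.5412
row 5: Σ corner-gray over 13 cells = 6488  → 13.5201
row 6: Σ corner-gray over 13 cells = 7008  → 14.6037
row 7: Σ corner-gray over 13 cells = 6459  → 13.4597
row 8: Σ corner-gray over 13 cells = 6209  → 12.9387
row 9: Σ corner-gray over 13 cells = 6384  → 13.3034
row 10: Σ corner-gray over 13 cells = 6899  → 14.3766
Σ rows: total corner-gray = 75292  → 156.8980 mm³

156.898
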